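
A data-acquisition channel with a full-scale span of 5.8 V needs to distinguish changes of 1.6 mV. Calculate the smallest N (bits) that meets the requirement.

12 bits

Number of steps required ≥ 5.8 V / 1.6 mV = 3625.00.
Need 2^N ≥ 3625.00; 2^11 = 2048, 2^12 = 4096.
Minimum N = 12.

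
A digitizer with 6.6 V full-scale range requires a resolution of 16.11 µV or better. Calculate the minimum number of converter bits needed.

Number of steps required ≥ 6.6 V / 16.11 µV = 409683.43.
Need 2^N ≥ 409683.43; 2^18 = 262144, 2^19 = 524288.
Minimum N = 19.

19 bits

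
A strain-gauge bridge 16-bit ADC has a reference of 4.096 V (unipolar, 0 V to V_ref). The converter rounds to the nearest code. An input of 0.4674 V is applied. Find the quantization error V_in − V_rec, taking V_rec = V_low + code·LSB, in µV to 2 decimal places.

One LSB is 4.096 V / 65536 = 62.50 µV.
Scaled input = 7478.4000 LSBs, so code = 7478.
Code 7478 maps back to 0 + 7478×6.25e-05 V = 0.467375 V.
Difference: 2.5e-05 V → 25.00 µV.

25.00 µV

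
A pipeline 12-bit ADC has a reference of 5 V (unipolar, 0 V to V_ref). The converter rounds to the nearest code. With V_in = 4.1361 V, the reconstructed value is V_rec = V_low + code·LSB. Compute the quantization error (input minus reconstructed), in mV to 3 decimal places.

One LSB is 5 V / 4096 = 1.221 mV.
Scaled input = 3388.2931 LSBs, so code = 3388.
Code 3388 maps back to 0 + 3388×0.0012207 V = 4.1357422 V.
Difference: 0.000357813 V → 0.358 mV.

0.358 mV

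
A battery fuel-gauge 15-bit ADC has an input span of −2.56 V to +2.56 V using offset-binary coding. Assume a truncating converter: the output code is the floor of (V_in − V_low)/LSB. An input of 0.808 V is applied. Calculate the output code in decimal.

With 32768 levels over 5.12 V, one step is 156.25 µV.
Input sits at 21555.200 steps above V_low.
So the output code is 21555.

code 21555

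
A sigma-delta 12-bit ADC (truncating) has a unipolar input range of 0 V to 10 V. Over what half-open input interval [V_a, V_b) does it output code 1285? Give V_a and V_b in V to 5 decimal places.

LSB = 10/2^12 = 2.441 mV.
V_a = V_low + 1285·LSB = 3.13721 V; V_b = V_low + 1286·LSB = 3.13965 V.

[3.13721 V, 3.13965 V)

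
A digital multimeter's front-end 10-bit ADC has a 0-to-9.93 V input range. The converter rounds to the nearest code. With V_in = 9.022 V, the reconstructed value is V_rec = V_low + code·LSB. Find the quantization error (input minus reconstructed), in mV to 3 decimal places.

3.543 mV

Step size: 9.93 V ÷ 2^10 = 9.697 mV.
(9.022 − 0)/0.00969727 = 930.3654; round gives code 930.
Reconstructed: 9.018457 V.
V_in − V_rec = 0.00354297 V = 3.543 mV.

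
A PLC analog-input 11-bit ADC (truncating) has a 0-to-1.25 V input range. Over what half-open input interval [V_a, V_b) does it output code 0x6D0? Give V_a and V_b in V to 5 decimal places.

[1.06445 V, 1.06506 V)

LSB = 1.25/2^11 = 0.610 mV.
Code 0x6D0 = 1744 decimal.
V_a = V_low + 1744·LSB = 1.06445 V; V_b = V_low + 1745·LSB = 1.06506 V.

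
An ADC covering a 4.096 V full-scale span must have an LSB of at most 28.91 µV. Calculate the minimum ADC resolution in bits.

18 bits

Number of steps required ≥ 4.096 V / 28.91 µV = 141681.08.
Need 2^N ≥ 141681.08; 2^17 = 131072, 2^18 = 262144.
Minimum N = 18.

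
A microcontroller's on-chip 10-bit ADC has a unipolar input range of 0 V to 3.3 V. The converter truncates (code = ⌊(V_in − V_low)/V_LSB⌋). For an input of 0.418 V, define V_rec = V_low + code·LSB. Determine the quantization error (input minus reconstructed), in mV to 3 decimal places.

2.277 mV

One LSB is 3.3 V / 1024 = 3.223 mV.
(0.418 − 0)/0.00322266 = 129.7067; ⌊·⌋ gives code 129.
Code 129 maps back to 0 + 129×0.00322266 V = 0.41572266 V.
V_in − V_rec = 0.00227734 V = 2.277 mV.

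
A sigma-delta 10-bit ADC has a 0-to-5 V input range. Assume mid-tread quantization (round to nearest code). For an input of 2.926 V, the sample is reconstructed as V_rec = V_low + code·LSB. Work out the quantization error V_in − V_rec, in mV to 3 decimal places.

1.195 mV

One LSB is 5 V / 1024 = 4.883 mV.
(2.926 − 0)/0.00488281 = 599.2448; round gives code 599.
Code 599 maps back to 0 + 599×0.00488281 V = 2.9248047 V.
Error = 2.926 − 2.9248047 = 0.00119531 V = 1.195 mV.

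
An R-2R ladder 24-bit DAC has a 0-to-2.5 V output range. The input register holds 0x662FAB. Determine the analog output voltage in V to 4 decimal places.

LSB = 2.5 V / 2^24 = 0.15 µV.
Code 0x662FAB = 6696875 decimal.
V_out = 0 + 6696875 × 1.49012e-07 V = 0.997912 V.

0.9979 V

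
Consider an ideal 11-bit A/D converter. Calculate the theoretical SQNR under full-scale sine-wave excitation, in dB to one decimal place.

SNR ≈ 6.02·N + 1.76 dB = 6.02·11 + 1.76 = 67.98 dB.

68.0 dB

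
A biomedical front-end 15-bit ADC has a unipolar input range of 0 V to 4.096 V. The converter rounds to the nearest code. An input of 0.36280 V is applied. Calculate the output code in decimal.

With 32768 levels over 4.096 V, one step is 125.00 µV.
(0.36280 − 0) / 0.000125 = 2902.400 LSBs.
Round → code 2902.

code 2902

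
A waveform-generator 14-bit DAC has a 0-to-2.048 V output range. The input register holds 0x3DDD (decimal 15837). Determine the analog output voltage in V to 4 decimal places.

1.9796 V

LSB = 2.048 V / 2^14 = 125.00 µV.
Code 0x3DDD = 15837 decimal.
V_out = 0 + 15837 × 0.000125 V = 1.97962 V.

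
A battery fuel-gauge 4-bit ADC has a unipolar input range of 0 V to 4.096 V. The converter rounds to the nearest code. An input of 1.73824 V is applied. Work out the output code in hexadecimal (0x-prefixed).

code 0x7 (decimal 7)

LSB = 4.096 V / 16 = 256.000 mV.
(V_in − V_low)/LSB = (1.73824 − 0) / 0.256 = 6.790.
round(6.790) = 7.
In hexadecimal (0x-prefixed): 0x7.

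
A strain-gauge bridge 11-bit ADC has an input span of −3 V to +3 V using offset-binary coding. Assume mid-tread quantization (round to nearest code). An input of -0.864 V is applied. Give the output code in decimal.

code 729

With 2048 levels over 6 V, one step is 2.930 mV.
(-0.864 − (−3)) / 0.00292969 = 729.088 LSBs.
So the output code is 729.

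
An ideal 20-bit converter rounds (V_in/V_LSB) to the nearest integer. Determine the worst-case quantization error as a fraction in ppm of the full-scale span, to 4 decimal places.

Rounding → worst-case error = ½ LSB = V_FS/2^21, so 1e+06/2097152 = 0.476837 ppm of full scale.

0.4768 ppm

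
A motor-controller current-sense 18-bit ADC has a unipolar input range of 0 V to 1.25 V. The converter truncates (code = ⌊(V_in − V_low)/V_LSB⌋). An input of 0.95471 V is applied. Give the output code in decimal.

code 200217

With 262144 levels over 1.25 V, one step is 4.77 µV.
(V_in − V_low)/LSB = (0.95471 − 0) / 4.76837e-06 = 200217.199.
Floor → code 200217.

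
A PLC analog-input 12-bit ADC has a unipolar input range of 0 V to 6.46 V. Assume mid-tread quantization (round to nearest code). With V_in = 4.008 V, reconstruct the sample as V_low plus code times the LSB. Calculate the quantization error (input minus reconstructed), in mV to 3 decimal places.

0.466 mV

Step size: 6.46 V ÷ 2^12 = 1.577 mV.
(V_in − V_low)/LSB = (4.008 − 0)/0.00157715 = 2541.2954 → code 2541 (round).
V_rec = 0 + 2541·0.00157715 = 4.0075342 V.
Difference: 0.00046582 V → 0.466 mV.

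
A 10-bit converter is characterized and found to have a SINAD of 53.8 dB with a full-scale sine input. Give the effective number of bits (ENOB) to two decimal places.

8.64 bits

ENOB = (SINAD − 1.76) / 6.02 = (53.8 − 1.76)/6.02 = 8.645.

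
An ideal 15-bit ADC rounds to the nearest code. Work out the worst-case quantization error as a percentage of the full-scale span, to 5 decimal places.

Rounding → worst-case error = ½ LSB = V_FS/2^16, so 100/65536 = 0.00152588 % of full scale.

0.00153 %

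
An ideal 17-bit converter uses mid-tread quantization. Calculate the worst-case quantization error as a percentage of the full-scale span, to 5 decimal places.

Rounding → worst-case error = ½ LSB = V_FS/2^18, so 100/262144 = 0.00038147 % of full scale.

0.00038 %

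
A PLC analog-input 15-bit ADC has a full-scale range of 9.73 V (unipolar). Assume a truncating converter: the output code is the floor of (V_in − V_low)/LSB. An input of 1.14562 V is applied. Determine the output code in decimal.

code 3858

With 32768 levels over 9.73 V, one step is 296.94 µV.
Input sits at 3858.137 steps above V_low.
⌊·⌋(3858.137) = 3858.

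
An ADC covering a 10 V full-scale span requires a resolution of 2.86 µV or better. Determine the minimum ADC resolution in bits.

Number of steps required ≥ 10 V / 2.86 µV = 3496503.50.
Need 2^N ≥ 3496503.50; 2^21 = 2097152, 2^22 = 4194304.
Minimum N = 22.

22 bits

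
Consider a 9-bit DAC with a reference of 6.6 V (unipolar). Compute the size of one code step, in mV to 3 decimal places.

Full-scale span = 6.6 V.
LSB = 6.6 / 2^9 = 6.6 / 512 = 0.0128906 V = 12.891 mV.

12.891 mV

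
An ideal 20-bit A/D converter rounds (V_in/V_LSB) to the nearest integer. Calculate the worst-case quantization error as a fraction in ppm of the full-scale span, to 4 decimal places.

0.4768 ppm

Rounding → worst-case error = ½ LSB = V_FS/2^21, so 1e+06/2097152 = 0.476837 ppm of full scale.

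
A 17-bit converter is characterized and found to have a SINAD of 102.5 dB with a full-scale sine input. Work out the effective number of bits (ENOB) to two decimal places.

ENOB = (SINAD − 1.76) / 6.02 = (102.5 − 1.76)/6.02 = 16.734.

16.73 bits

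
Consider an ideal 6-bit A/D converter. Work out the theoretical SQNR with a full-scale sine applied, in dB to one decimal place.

SNR ≈ 6.02·N + 1.76 dB = 6.02·6 + 1.76 = 37.88 dB.

37.9 dB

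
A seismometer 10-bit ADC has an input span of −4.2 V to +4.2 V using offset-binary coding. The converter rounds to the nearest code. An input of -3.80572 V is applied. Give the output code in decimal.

With 1024 levels over 8.4 V, one step is 8.203 mV.
(-3.80572 − (−4.2)) / 0.00820313 = 48.065 LSBs.
Round → code 48.

code 48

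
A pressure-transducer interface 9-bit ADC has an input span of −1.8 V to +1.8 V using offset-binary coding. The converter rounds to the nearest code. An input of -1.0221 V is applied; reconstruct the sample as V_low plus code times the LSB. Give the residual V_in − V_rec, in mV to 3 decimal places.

Step size: 3.6 V ÷ 2^9 = 7.031 mV.
(-1.0221 − (−1.8))/0.00703125 = 110.6347; round gives code 111.
Reconstructed: -1.0195312 V.
V_in − V_rec = -0.00256875 V = -2.569 mV.

-2.569 mV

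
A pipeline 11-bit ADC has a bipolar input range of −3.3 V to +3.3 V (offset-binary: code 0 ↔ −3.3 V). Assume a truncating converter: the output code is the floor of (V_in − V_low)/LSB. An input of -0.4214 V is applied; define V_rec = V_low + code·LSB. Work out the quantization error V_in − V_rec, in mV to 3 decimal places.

Step size: 6.6 V ÷ 2^11 = 3.223 mV.
Scaled input = 893.2383 LSBs, so code = 893.
Code 893 maps back to (−3.3) + 893×0.00322266 V = -0.42216797 V.
V_in − V_rec = 0.000767969 V = 0.768 mV.

0.768 mV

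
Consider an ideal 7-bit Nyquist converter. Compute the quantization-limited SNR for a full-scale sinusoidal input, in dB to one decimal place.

SNR ≈ 6.02·N + 1.76 dB = 6.02·7 + 1.76 = 43.90 dB.

43.9 dB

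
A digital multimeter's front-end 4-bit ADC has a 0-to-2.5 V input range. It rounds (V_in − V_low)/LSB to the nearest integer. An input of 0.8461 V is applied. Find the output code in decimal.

code 5

LSB = 2.5 V / 16 = 156.250 mV.
Input sits at 5.415 steps above V_low.
round(5.415) = 5.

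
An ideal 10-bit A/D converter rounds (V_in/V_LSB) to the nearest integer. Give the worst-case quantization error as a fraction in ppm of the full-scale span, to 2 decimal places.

Rounding → worst-case error = ½ LSB = V_FS/2^11, so 1e+06/2048 = 488.281 ppm of full scale.

488.28 ppm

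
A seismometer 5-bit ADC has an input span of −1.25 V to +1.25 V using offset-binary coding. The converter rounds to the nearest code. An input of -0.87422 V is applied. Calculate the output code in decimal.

LSB = 2.5 V / 32 = 78.125 mV.
(V_in − V_low)/LSB = (-0.87422 − (−1.25)) / 0.078125 = 4.810.
Round → code 5.

code 5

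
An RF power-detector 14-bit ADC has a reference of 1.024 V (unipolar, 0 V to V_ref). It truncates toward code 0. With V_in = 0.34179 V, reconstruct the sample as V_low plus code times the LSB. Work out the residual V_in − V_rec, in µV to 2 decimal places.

40.00 µV

Step size: 1.024 V ÷ 2^14 = 62.50 µV.
Scaled input = 5468.6400 LSBs, so code = 5468.
Reconstructed: 0.34175 V.
V_in − V_rec = 4e-05 V = 40.00 µV.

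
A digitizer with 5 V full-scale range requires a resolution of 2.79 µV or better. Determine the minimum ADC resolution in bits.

Number of steps required ≥ 5 V / 2.79 µV = 1792114.70.
Need 2^N ≥ 1792114.70; 2^20 = 1048576, 2^21 = 2097152.
Minimum N = 21.

21 bits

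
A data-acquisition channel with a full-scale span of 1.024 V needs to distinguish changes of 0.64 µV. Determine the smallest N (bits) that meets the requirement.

Number of steps required ≥ 1.024 V / 0.64 µV = 1600000.00.
Need 2^N ≥ 1600000.00; 2^20 = 1048576, 2^21 = 2097152.
Minimum N = 21.

21 bits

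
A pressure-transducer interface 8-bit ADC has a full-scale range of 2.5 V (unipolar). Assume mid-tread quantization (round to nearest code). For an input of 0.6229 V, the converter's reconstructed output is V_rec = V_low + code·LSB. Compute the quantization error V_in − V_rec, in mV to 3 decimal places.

LSB = 2.5/2^8 = 9.766 mV.
(V_in − V_low)/LSB = (0.6229 − 0)/0.00976562 = 63.7850 → code 64 (round).
Reconstructed: 0.625 V.
Difference: -0.0021 V → -2.100 mV.

-2.100 mV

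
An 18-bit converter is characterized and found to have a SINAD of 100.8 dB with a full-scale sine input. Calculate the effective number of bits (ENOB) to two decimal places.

ENOB = (SINAD − 1.76) / 6.02 = (100.8 − 1.76)/6.02 = 16.452.

16.45 bits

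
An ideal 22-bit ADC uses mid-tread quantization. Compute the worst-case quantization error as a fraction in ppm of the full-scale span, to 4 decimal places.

Rounding → worst-case error = ½ LSB = V_FS/2^23, so 1e+06/8388608 = 0.119209 ppm of full scale.

0.1192 ppm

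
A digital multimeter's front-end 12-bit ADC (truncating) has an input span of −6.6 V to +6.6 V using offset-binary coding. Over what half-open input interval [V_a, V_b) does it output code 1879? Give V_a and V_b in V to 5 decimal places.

[-0.54463 V, -0.54141 V)

LSB = 13.2/2^12 = 3.223 mV.
V_a = V_low + 1879·LSB = -0.544629 V; V_b = V_low + 1880·LSB = -0.541406 V.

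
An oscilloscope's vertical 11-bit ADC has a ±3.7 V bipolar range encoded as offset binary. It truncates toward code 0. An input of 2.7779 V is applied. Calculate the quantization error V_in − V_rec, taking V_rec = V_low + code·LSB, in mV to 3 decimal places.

One LSB is 7.4 V / 2048 = 3.613 mV.
(V_in − V_low)/LSB = (2.7779 − (−3.7))/0.00361328 = 1792.8026 → code 1792 (floor).
V_rec = (−3.7) + 1792·0.00361328 = 2.775 V.
V_in − V_rec = 0.0029 V = 2.900 mV.

2.900 mV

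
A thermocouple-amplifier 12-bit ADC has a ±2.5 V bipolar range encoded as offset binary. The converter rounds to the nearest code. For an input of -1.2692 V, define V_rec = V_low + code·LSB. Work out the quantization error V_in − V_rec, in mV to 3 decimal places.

LSB = 5/2^12 = 1.221 mV.
Scaled input = 1008.2714 LSBs, so code = 1008.
Reconstructed: -1.2695312 V.
Difference: 0.00033125 V → 0.331 mV.

0.331 mV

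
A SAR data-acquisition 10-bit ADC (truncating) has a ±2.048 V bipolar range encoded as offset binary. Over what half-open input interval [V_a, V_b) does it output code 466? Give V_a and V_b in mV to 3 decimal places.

[-184.000 mV, -180.000 mV)

LSB = 4.096/2^10 = 4.000 mV.
V_a = V_low + 466·LSB = -0.184 V; V_b = V_low + 467·LSB = -0.18 V.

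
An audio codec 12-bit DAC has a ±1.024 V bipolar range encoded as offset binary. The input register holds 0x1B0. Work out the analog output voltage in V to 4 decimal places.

LSB = 2.048 V / 2^12 = 0.500 mV.
Code 0x1B0 = 432 decimal.
V_out = (−1.024) + 432 × 0.0005 V = -0.808 V.

-0.8080 V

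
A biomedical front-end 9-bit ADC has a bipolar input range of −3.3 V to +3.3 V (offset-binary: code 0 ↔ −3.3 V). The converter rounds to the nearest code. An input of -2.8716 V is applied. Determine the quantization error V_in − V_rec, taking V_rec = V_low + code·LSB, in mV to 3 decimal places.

LSB = 6.6/2^9 = 12.891 mV.
(-2.8716 − (−3.3))/0.0128906 = 33.2335; round gives code 33.
V_rec = (−3.3) + 33·0.0128906 = -2.8746094 V.
Error = -2.8716 − (−2.8746094) = 0.00300937 V = 3.009 mV.

3.009 mV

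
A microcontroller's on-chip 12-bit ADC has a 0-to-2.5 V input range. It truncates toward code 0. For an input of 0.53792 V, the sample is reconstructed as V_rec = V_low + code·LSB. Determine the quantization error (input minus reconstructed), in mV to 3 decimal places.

0.200 mV

Step size: 2.5 V ÷ 2^12 = 0.610 mV.
Scaled input = 881.3281 LSBs, so code = 881.
V_rec = 0 + 881·0.000610352 = 0.53771973 V.
Difference: 0.000200273 V → 0.200 mV.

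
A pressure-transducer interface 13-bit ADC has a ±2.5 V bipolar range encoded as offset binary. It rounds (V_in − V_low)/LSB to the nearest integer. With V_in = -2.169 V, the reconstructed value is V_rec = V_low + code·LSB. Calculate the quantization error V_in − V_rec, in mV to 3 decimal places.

LSB = 5/2^13 = 0.610 mV.
Scaled input = 542.3104 LSBs, so code = 542.
Code 542 maps back to (−2.5) + 542×0.000610352 V = -2.1691895 V.
Difference: 0.000189453 V → 0.189 mV.

0.189 mV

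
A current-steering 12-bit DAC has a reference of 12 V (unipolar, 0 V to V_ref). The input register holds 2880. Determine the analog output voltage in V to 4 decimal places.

LSB = 12 V / 2^12 = 2.930 mV.
V_out = 0 + 2880 × 0.00292969 V = 8.4375 V.

8.4375 V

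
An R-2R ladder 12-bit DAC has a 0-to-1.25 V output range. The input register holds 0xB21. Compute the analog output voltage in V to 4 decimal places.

0.8694 V

LSB = 1.25 V / 2^12 = 305.18 µV.
Code 0xB21 = 2849 decimal.
V_out = 0 + 2849 × 0.000305176 V = 0.869446 V.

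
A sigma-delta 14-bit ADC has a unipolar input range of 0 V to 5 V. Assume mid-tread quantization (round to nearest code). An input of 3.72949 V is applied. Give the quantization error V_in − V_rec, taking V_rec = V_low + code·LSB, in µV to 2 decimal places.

-63.22 µV

Step size: 5 V ÷ 2^14 = 305.18 µV.
(V_in − V_low)/LSB = (3.72949 − 0)/0.000305176 = 12220.7928 → code 12221 (round).
Code 12221 maps back to 0 + 12221×0.000305176 V = 3.7295532 V.
V_in − V_rec = -6.32227e-05 V = -63.22 µV.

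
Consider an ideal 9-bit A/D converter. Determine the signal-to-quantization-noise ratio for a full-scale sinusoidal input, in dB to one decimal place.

SNR ≈ 6.02·N + 1.76 dB = 6.02·9 + 1.76 = 55.94 dB.

55.9 dB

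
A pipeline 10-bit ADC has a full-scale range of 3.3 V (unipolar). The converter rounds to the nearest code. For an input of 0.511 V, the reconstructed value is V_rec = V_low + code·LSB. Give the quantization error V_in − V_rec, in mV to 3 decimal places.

-1.402 mV

One LSB is 3.3 V / 1024 = 3.223 mV.
(0.511 − 0)/0.00322266 = 158.5648; round gives code 159.
Code 159 maps back to 0 + 159×0.00322266 V = 0.51240234 V.
Error = 0.511 − 0.51240234 = -0.00140234 V = -1.402 mV.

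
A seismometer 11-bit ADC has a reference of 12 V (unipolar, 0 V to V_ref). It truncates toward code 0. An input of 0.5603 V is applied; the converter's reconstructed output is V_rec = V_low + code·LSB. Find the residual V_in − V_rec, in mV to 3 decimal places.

One LSB is 12 V / 2048 = 5.859 mV.
(0.5603 − 0)/0.00585938 = 95.6245; ⌊·⌋ gives code 95.
V_rec = 0 + 95·0.00585938 = 0.55664062 V.
Error = 0.5603 − 0.55664062 = 0.00365937 V = 3.659 mV.

3.659 mV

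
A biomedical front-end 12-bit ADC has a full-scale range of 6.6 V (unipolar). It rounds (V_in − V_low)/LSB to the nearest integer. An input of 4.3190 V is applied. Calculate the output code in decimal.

With 4096 levels over 6.6 V, one step is 1.611 mV.
(4.3190 − 0) / 0.00161133 = 2680.398 LSBs.
So the output code is 2680.

code 2680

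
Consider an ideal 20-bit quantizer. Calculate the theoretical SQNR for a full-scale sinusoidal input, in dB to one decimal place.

122.2 dB

SNR ≈ 6.02·N + 1.76 dB = 6.02·20 + 1.76 = 122.16 dB.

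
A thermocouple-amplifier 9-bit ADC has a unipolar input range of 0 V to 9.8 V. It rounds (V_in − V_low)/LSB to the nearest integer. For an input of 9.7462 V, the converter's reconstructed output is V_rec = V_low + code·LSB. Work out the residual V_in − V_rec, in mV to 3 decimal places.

3.622 mV

Step size: 9.8 V ÷ 2^9 = 19.141 mV.
(9.7462 − 0)/0.0191406 = 509.1892; round gives code 509.
Reconstructed: 9.7425781 V.
Difference: 0.00362188 V → 3.622 mV.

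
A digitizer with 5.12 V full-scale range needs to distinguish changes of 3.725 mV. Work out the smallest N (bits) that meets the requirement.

11 bits

Number of steps required ≥ 5.12 V / 3.725 mV = 1374.50.
Need 2^N ≥ 1374.50; 2^10 = 1024, 2^11 = 2048.
Minimum N = 11.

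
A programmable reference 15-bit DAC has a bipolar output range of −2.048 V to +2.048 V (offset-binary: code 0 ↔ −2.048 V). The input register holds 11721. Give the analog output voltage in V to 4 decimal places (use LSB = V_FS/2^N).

LSB = 4.096 V / 2^15 = 125.00 µV.
V_out = (−2.048) + 11721 × 0.000125 V = -0.582875 V.

-0.5829 V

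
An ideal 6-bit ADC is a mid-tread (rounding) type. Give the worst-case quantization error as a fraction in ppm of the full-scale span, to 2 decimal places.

Rounding → worst-case error = ½ LSB = V_FS/2^7, so 1e+06/128 = 7812.5 ppm of full scale.

7812.50 ppm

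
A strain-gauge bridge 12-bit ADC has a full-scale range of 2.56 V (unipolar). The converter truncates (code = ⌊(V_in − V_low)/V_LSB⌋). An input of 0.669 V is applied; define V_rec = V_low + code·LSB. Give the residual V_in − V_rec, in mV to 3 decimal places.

0.250 mV

Step size: 2.56 V ÷ 2^12 = 0.625 mV.
(0.669 − 0)/0.000625 = 1070.4000; ⌊·⌋ gives code 1070.
Reconstructed: 0.66875 V.
Difference: 0.00025 V → 0.250 mV.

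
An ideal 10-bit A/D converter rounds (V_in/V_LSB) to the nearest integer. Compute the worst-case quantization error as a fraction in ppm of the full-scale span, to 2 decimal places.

Rounding → worst-case error = ½ LSB = V_FS/2^11, so 1e+06/2048 = 488.281 ppm of full scale.

488.28 ppm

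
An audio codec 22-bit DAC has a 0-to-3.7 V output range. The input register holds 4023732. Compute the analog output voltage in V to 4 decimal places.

LSB = 3.7 V / 2^22 = 0.88 µV.
V_out = 0 + 4023732 × 8.82149e-07 V = 3.54953 V.

3.5495 V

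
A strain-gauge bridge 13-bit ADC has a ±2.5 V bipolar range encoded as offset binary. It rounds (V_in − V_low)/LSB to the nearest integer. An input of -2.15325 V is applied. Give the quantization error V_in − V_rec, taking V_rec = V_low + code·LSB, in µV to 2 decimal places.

70.31 µV

LSB = 5/2^13 = 0.610 mV.
(V_in − V_low)/LSB = (-2.15325 − (−2.5))/0.000610352 = 568.1152 → code 568 (round).
Code 568 maps back to (−2.5) + 568×0.000610352 V = -2.1533203 V.
Error = -2.15325 − (−2.1533203) = 7.03125e-05 V = 70.31 µV.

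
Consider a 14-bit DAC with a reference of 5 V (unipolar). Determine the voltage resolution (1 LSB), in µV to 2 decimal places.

305.18 µV

Full-scale span = 5 V.
LSB = 5 / 2^14 = 5 / 16384 = 0.000305176 V = 305.18 µV.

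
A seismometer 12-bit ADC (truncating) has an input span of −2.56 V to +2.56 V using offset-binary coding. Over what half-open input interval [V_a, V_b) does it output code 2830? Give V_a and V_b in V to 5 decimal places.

[0.97750 V, 0.97875 V)

LSB = 5.12/2^12 = 1.250 mV.
V_a = V_low + 2830·LSB = 0.9775 V; V_b = V_low + 2831·LSB = 0.97875 V.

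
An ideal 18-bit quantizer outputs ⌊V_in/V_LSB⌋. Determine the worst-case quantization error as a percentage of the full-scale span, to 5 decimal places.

Truncating → worst-case error = 1 LSB = V_FS/2^18, so 100/262144 = 0.00038147 % of full scale.

0.00038 %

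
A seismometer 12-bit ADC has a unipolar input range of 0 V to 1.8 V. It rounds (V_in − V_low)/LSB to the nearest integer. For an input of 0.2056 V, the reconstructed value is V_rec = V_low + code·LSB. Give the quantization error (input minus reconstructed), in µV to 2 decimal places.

-64.06 µV

Step size: 1.8 V ÷ 2^12 = 439.45 µV.
Scaled input = 467.8542 LSBs, so code = 468.
V_rec = 0 + 468·0.000439453 = 0.20566406 V.
Error = 0.2056 − 0.20566406 = -6.40625e-05 V = -64.06 µV.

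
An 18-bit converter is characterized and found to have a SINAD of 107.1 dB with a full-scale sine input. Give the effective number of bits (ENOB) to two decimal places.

17.50 bits

ENOB = (SINAD − 1.76) / 6.02 = (107.1 − 1.76)/6.02 = 17.498.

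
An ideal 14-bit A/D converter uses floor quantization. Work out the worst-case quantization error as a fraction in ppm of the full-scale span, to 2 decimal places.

Truncating → worst-case error = 1 LSB = V_FS/2^14, so 1e+06/16384 = 61.0352 ppm of full scale.

61.04 ppm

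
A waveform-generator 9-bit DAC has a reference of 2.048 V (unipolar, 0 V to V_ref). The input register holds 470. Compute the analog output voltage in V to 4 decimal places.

1.8800 V

LSB = 2.048 V / 2^9 = 4.000 mV.
V_out = 0 + 470 × 0.004 V = 1.88 V.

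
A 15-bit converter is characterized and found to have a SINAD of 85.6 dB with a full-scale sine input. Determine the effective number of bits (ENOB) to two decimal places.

ENOB = (SINAD − 1.76) / 6.02 = (85.6 − 1.76)/6.02 = 13.927.

13.93 bits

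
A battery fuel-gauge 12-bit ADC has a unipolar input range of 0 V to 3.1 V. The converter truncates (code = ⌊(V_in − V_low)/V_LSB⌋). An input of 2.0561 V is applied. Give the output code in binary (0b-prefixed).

code 0b101010011100 (decimal 2716)

LSB = 3.1 V / 4096 = 0.757 mV.
Input sits at 2716.705 steps above V_low.
⌊·⌋(2716.705) = 2716.
In binary (0b-prefixed): 0b101010011100.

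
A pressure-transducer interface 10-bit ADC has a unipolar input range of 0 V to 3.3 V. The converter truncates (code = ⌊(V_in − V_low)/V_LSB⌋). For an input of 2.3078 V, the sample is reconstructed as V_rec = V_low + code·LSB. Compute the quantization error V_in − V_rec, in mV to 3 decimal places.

0.378 mV

LSB = 3.3/2^10 = 3.223 mV.
Scaled input = 716.1173 LSBs, so code = 716.
Code 716 maps back to 0 + 716×0.00322266 V = 2.3074219 V.
Error = 2.3078 − 2.3074219 = 0.000378125 V = 0.378 mV.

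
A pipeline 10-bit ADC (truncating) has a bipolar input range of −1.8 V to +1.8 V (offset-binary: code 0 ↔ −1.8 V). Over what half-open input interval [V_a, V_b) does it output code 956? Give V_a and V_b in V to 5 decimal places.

LSB = 3.6/2^10 = 3.516 mV.
V_a = V_low + 956·LSB = 1.56094 V; V_b = V_low + 957·LSB = 1.56445 V.

[1.56094 V, 1.56445 V)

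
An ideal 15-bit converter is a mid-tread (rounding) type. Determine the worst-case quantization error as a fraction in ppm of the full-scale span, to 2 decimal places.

Rounding → worst-case error = ½ LSB = V_FS/2^16, so 1e+06/65536 = 15.2588 ppm of full scale.

15.26 ppm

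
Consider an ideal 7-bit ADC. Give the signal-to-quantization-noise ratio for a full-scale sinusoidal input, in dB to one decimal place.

43.9 dB

SNR ≈ 6.02·N + 1.76 dB = 6.02·7 + 1.76 = 43.90 dB.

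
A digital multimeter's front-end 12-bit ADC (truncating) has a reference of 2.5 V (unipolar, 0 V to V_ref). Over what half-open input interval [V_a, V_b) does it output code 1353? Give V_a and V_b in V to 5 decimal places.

[0.82581 V, 0.82642 V)

LSB = 2.5/2^12 = 0.610 mV.
V_a = V_low + 1353·LSB = 0.825806 V; V_b = V_low + 1354·LSB = 0.826416 V.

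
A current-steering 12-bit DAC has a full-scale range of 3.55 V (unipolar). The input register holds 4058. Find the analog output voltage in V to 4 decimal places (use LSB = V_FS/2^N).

3.5171 V

LSB = 3.55 V / 2^12 = 0.867 mV.
V_out = 0 + 4058 × 0.000866699 V = 3.51707 V.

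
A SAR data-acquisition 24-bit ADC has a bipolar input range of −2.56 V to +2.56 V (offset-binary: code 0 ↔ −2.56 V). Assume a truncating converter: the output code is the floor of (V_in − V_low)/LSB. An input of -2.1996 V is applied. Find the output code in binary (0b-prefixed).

Full-scale span = 5.12 V; LSB = 5.12/2^24 = 0.31 µV.
(-2.1996 − (−2.56)) / 3.05176e-07 = 1180958.720 LSBs.
So the output code is 1180958.
In binary (0b-prefixed): 0b100100000010100011110.

code 0b100100000010100011110 (decimal 1180958)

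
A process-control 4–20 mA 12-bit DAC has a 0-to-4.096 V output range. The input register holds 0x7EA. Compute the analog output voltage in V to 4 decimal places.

2.0260 V

LSB = 4.096 V / 2^12 = 1.000 mV.
Code 0x7EA = 2026 decimal.
V_out = 0 + 2026 × 0.001 V = 2.026 V.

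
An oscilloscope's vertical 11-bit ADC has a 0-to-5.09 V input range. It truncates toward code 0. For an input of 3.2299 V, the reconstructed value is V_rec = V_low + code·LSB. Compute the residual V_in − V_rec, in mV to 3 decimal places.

Step size: 5.09 V ÷ 2^11 = 2.485 mV.
(V_in − V_low)/LSB = (3.2299 − 0)/0.00248535 = 1299.5747 → code 1299 (floor).
Reconstructed: 3.2284717 V.
Error = 3.2299 − 3.2284717 = 0.00142832 V = 1.428 mV.

1.428 mV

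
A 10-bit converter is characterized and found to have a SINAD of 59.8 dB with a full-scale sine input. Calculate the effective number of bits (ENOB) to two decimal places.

ENOB = (SINAD − 1.76) / 6.02 = (59.8 − 1.76)/6.02 = 9.641.

9.64 bits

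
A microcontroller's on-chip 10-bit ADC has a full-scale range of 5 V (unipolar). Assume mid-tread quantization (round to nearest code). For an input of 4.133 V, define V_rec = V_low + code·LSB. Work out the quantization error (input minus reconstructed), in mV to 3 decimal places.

2.141 mV

LSB = 5/2^10 = 4.883 mV.
(4.133 − 0)/0.00488281 = 846.4384; round gives code 846.
V_rec = 0 + 846·0.00488281 = 4.1308594 V.
Error = 4.133 − 4.1308594 = 0.00214063 V = 2.141 mV.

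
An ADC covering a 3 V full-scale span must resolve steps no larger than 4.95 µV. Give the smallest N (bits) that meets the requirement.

20 bits

Number of steps required ≥ 3 V / 4.95 µV = 606060.61.
Need 2^N ≥ 606060.61; 2^19 = 524288, 2^20 = 1048576.
Minimum N = 20.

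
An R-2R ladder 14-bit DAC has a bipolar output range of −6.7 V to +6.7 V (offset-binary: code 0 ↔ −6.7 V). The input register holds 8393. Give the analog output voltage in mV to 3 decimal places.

LSB = 13.4 V / 2^14 = 0.818 mV.
V_out = (−6.7) + 8393 × 0.000817871 V = 0.164392 V.
= 164.392 mV.

164.392 mV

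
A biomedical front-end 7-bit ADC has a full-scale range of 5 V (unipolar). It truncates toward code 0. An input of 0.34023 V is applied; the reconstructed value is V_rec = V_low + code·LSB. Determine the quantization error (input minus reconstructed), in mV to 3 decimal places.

27.730 mV

Step size: 5 V ÷ 2^7 = 39.062 mV.
(V_in − V_low)/LSB = (0.34023 − 0)/0.0390625 = 8.7099 → code 8 (floor).
V_rec = 0 + 8·0.0390625 = 0.3125 V.
Difference: 0.02773 V → 27.730 mV.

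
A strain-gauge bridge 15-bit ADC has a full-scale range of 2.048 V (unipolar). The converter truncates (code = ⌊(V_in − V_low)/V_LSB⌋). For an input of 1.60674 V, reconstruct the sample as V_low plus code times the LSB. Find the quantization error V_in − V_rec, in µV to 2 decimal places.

52.50 µV

One LSB is 2.048 V / 32768 = 62.50 µV.
(1.60674 − 0)/6.25e-05 = 25707.8400; ⌊·⌋ gives code 25707.
Reconstructed: 1.6066875 V.
Error = 1.60674 − 1.6066875 = 5.25e-05 V = 52.50 µV.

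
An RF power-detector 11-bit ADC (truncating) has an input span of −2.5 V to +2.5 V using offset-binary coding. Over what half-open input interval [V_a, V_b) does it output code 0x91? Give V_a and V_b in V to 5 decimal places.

[-2.14600 V, -2.14355 V)

LSB = 5/2^11 = 2.441 mV.
Code 0x91 = 145 decimal.
V_a = V_low + 145·LSB = -2.146 V; V_b = V_low + 146·LSB = -2.14355 V.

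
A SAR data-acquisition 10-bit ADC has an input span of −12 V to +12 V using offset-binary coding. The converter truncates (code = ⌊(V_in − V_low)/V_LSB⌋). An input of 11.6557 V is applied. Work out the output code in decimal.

LSB = 24 V / 1024 = 23.438 mV.
(11.6557 − (−12)) / 0.0234375 = 1009.310 LSBs.
Floor → code 1009.

code 1009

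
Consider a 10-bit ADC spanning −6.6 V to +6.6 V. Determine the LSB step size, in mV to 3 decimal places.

12.891 mV

Full-scale span = 13.2 V.
LSB = 13.2 / 2^10 = 13.2 / 1024 = 0.0128906 V = 12.891 mV.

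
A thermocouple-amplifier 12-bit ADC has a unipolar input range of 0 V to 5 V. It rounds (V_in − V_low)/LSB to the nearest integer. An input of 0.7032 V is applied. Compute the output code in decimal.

With 4096 levels over 5 V, one step is 1.221 mV.
(V_in − V_low)/LSB = (0.7032 − 0) / 0.0012207 = 576.061.
round(576.061) = 576.

code 576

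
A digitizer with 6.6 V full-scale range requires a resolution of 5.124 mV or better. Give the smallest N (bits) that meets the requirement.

Number of steps required ≥ 6.6 V / 5.124 mV = 1288.06.
Need 2^N ≥ 1288.06; 2^10 = 1024, 2^11 = 2048.
Minimum N = 11.

11 bits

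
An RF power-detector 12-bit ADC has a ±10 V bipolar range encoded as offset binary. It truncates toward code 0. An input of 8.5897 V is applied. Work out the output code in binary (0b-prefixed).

With 4096 levels over 20 V, one step is 4.883 mV.
(V_in − V_low)/LSB = (8.5897 − (−10)) / 0.00488281 = 3807.171.
So the output code is 3807.
In binary (0b-prefixed): 0b111011011111.

code 0b111011011111 (decimal 3807)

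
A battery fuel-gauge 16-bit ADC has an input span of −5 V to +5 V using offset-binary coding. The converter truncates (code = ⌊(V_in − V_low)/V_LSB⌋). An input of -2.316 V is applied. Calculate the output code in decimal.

code 17589

Full-scale span = 10 V; LSB = 10/2^16 = 152.59 µV.
(-2.316 − (−5)) / 0.000152588 = 17589.862 LSBs.
Floor → code 17589.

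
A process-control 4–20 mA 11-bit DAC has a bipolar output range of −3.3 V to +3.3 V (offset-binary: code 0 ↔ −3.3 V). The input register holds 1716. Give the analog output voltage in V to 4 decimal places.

LSB = 6.6 V / 2^11 = 3.223 mV.
V_out = (−3.3) + 1716 × 0.00322266 V = 2.23008 V.

2.2301 V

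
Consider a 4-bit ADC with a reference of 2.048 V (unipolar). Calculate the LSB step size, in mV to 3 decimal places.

Full-scale span = 2.048 V.
LSB = 2.048 / 2^4 = 2.048 / 16 = 0.128 V = 128.000 mV.

128.000 mV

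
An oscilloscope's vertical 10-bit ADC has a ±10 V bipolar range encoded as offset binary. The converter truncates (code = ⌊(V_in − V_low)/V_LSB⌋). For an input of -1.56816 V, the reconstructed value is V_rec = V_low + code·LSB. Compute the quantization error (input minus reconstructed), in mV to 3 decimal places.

One LSB is 20 V / 1024 = 19.531 mV.
(-1.56816 − (−10))/0.0195312 = 431.7102; ⌊·⌋ gives code 431.
Code 431 maps back to (−10) + 431×0.0195312 V = -1.5820312 V.
Difference: 0.0138712 V → 13.871 mV.

13.871 mV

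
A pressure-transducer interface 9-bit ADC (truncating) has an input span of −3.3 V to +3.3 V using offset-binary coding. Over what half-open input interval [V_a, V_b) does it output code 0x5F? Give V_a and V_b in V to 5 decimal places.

[-2.07539 V, -2.06250 V)

LSB = 6.6/2^9 = 12.891 mV.
Code 0x5F = 95 decimal.
V_a = V_low + 95·LSB = -2.07539 V; V_b = V_low + 96·LSB = -2.0625 V.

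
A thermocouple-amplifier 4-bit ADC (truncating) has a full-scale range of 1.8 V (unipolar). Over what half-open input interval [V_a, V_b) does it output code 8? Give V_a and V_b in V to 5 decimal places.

LSB = 1.8/2^4 = 112.500 mV.
V_a = V_low + 8·LSB = 0.9 V; V_b = V_low + 9·LSB = 1.0125 V.

[0.90000 V, 1.01250 V)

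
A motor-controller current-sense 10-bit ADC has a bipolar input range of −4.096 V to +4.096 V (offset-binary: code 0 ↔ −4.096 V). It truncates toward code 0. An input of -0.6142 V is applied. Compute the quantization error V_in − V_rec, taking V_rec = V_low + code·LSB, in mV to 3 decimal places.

1.800 mV

One LSB is 8.192 V / 1024 = 8.000 mV.
Scaled input = 435.2250 LSBs, so code = 435.
Code 435 maps back to (−4.096) + 435×0.008 V = -0.616 V.
Difference: 0.0018 V → 1.800 mV.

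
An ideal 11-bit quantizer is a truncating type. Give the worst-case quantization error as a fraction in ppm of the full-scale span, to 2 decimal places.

488.28 ppm

Truncating → worst-case error = 1 LSB = V_FS/2^11, so 1e+06/2048 = 488.281 ppm of full scale.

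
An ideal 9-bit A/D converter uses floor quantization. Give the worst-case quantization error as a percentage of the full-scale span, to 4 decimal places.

Truncating → worst-case error = 1 LSB = V_FS/2^9, so 100/512 = 0.195312 % of full scale.

0.1953 %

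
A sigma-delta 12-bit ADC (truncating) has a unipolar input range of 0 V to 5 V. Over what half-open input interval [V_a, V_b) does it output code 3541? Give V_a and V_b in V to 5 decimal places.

[4.32251 V, 4.32373 V)

LSB = 5/2^12 = 1.221 mV.
V_a = V_low + 3541·LSB = 4.32251 V; V_b = V_low + 3542·LSB = 4.32373 V.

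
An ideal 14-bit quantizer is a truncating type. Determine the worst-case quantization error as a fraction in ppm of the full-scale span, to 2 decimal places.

61.04 ppm

Truncating → worst-case error = 1 LSB = V_FS/2^14, so 1e+06/16384 = 61.0352 ppm of full scale.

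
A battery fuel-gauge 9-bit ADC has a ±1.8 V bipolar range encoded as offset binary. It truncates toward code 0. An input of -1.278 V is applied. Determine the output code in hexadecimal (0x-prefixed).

With 512 levels over 3.6 V, one step is 7.031 mV.
(V_in − V_low)/LSB = (-1.278 − (−1.8)) / 0.00703125 = 74.240.
⌊·⌋(74.240) = 74.
In hexadecimal (0x-prefixed): 0x4A.

code 0x4A (decimal 74)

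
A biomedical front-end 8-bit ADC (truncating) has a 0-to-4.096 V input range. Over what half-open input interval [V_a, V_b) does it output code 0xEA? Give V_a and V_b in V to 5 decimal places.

[3.74400 V, 3.76000 V)

LSB = 4.096/2^8 = 16.000 mV.
Code 0xEA = 234 decimal.
V_a = V_low + 234·LSB = 3.744 V; V_b = V_low + 235·LSB = 3.76 V.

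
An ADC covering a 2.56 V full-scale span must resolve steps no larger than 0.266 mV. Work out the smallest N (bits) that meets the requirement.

14 bits

Number of steps required ≥ 2.56 V / 0.266 mV = 9624.06.
Need 2^N ≥ 9624.06; 2^13 = 8192, 2^14 = 16384.
Minimum N = 14.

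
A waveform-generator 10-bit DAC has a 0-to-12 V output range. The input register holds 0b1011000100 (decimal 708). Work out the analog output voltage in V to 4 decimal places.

8.2969 V

LSB = 12 V / 2^10 = 11.719 mV.
Code 0b1011000100 = 708 decimal.
V_out = 0 + 708 × 0.0117188 V = 8.29688 V.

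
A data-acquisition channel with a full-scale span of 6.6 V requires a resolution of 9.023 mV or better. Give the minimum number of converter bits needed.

Number of steps required ≥ 6.6 V / 9.023 mV = 731.46.
Need 2^N ≥ 731.46; 2^9 = 512, 2^10 = 1024.
Minimum N = 10.

10 bits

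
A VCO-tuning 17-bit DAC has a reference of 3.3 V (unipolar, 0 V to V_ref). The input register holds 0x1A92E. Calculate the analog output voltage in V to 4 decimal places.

2.7404 V

LSB = 3.3 V / 2^17 = 25.18 µV.
Code 0x1A92E = 108846 decimal.
V_out = 0 + 108846 × 2.5177e-05 V = 2.74042 V.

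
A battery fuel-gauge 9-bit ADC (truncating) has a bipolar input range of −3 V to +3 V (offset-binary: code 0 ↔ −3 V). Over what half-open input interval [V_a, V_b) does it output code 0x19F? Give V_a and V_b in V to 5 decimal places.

[1.86328 V, 1.87500 V)

LSB = 6/2^9 = 11.719 mV.
Code 0x19F = 415 decimal.
V_a = V_low + 415·LSB = 1.86328 V; V_b = V_low + 416·LSB = 1.875 V.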